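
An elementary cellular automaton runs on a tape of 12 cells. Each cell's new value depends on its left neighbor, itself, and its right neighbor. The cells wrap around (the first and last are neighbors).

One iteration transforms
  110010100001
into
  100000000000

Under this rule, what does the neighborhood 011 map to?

0

At position 11 the neighborhood is 011; the next row has 0 there.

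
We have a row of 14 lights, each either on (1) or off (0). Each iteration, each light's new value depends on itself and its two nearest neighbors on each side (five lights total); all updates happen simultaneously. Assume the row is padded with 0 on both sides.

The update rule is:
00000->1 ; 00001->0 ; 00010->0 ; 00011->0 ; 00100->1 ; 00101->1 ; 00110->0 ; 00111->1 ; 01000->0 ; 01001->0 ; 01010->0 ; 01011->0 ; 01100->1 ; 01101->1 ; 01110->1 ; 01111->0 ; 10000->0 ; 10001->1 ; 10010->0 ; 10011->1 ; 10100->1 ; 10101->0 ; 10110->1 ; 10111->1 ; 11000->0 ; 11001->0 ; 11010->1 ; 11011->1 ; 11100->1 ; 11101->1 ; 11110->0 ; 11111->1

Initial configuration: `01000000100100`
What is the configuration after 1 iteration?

01001100100100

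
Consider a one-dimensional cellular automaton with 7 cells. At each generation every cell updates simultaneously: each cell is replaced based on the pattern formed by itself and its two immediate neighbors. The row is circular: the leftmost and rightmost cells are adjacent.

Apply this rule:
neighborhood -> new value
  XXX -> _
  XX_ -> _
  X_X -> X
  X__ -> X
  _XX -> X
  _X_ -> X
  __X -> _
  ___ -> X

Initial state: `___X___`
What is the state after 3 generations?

X_X_XXX

XX_XXXX
__XX___
X_X_XXX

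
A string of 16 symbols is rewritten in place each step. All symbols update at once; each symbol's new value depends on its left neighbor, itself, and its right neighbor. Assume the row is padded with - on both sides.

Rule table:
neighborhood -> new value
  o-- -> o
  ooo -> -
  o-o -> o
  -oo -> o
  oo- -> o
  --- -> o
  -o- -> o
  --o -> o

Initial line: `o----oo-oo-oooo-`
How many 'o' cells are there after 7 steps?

oooooooooooo--oo
o----------ooooo
oooooooooooo---o
o----------ooooo  (repeats step 2; period 2)
step 7: oooooooooooo---o
count of o: 13

13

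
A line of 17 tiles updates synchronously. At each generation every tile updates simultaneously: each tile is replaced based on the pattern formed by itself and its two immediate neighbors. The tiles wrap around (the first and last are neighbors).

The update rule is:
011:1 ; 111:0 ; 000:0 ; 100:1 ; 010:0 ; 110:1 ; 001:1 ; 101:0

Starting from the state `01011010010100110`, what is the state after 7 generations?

generation 1: 10011001100011111
generation 2: 11111111110110000
generation 3: 10000000010111001
generation 4: 11000000100101111
generation 5: 01100001011001000
generation 6: 11110010011110100
generation 7: 10011101110010011

10011101110010011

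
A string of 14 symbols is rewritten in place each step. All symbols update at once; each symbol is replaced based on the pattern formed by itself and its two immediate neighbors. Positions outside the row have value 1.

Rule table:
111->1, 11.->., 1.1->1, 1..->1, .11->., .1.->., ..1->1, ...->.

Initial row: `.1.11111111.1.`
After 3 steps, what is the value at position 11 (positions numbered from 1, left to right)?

step 1: 1.1.111111.1.1
step 2: .1.1.1111.1.1.
step 3: 1.1.1.11.1.1.1
position 11 holds .

.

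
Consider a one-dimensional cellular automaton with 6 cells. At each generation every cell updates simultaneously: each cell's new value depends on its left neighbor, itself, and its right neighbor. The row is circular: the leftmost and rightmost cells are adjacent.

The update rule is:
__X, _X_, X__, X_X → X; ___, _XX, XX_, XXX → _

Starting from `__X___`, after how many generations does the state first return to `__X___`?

4

generation 1: _XXX__
generation 2: X___X_
generation 3: XX_XXX
generation 4: __X___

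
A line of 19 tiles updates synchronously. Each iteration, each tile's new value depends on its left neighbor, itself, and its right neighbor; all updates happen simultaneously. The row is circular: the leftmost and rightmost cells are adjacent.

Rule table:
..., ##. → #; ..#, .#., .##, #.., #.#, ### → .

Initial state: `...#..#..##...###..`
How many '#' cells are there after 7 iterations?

iteration 1: ##........#.#...#.#
iteration 2: .#.######.....#....
iteration 3: ........#.###...###
iteration 4: .######.....#.#...#
iteration 5: ......#.###.....#..
iteration 6: #####.....#.###...#
iteration 7: ....#.###.....#.#..
count of #: 6

6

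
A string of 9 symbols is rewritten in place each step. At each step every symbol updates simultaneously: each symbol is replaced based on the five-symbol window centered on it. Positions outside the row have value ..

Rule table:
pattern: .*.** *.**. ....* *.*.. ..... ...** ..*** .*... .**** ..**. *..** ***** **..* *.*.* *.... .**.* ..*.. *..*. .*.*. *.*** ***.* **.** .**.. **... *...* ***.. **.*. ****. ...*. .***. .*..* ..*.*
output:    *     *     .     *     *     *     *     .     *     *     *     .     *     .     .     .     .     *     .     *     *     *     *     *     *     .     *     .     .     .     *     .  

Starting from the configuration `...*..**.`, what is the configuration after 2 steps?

..****...

*...*****
..****...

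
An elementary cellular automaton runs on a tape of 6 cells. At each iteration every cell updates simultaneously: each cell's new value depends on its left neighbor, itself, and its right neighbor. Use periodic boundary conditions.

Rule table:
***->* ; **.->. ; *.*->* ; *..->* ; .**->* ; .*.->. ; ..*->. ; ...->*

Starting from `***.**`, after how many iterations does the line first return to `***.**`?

6

**.***
*.****
.*****
*****.
****.*
***.**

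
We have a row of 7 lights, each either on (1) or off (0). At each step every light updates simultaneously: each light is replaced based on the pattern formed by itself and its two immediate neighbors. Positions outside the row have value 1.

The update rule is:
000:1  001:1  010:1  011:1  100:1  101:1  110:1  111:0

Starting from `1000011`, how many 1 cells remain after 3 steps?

step 1: 1111110
step 2: 0000011
step 3: 1111110
count of 1: 6

6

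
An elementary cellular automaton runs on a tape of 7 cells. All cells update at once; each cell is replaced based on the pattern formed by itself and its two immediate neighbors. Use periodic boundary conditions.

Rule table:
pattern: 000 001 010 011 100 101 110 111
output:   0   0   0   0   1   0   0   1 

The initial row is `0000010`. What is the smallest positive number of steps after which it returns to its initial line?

7

0000001
1000000
0100000
0010000
0001000
0000100
0000010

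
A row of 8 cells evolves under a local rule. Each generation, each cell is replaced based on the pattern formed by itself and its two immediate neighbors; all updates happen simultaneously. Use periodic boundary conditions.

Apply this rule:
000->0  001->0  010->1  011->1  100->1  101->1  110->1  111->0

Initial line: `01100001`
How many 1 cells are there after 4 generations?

6

11110001
00011001
10011101
11010111
count of 1: 6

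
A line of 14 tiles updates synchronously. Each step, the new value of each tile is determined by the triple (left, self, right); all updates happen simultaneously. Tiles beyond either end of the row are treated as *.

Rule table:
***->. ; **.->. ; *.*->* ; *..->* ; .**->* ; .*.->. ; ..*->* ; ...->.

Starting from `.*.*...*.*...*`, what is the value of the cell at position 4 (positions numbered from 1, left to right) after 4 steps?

*

step 1: *.*.*.*.*.*.**
step 2: .*.*.*.*.*.**.
step 3: *.*.*.*.*.**.*
step 4: .*.*.*.*.**.**
position 4 holds *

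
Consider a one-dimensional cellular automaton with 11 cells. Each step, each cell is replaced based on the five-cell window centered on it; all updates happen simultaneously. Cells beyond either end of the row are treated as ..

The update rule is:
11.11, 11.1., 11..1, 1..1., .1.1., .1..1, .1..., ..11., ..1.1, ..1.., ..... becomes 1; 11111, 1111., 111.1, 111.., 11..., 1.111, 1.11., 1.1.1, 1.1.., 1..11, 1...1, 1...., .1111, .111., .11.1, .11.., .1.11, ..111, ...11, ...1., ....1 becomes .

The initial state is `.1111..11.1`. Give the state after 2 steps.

111..11.1.1

step 1: .....1.1.1.
step 2: 111..11.1.1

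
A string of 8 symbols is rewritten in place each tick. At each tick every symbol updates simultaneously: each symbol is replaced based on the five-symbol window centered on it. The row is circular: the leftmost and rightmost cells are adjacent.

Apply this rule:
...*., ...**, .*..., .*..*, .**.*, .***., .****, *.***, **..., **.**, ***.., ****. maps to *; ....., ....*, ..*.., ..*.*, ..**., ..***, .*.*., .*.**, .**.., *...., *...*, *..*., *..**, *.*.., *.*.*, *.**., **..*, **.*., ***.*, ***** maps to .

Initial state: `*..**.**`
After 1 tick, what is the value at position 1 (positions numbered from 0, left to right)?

*...****
position 1 holds .

.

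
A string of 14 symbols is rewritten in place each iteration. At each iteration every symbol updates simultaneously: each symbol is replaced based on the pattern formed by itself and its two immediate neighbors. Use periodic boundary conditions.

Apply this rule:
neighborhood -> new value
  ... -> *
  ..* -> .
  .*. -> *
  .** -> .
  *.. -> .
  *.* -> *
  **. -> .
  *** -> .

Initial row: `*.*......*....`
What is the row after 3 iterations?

.*.*.**......*

***.****.*.**.
...*....***..*
.*.*.**......*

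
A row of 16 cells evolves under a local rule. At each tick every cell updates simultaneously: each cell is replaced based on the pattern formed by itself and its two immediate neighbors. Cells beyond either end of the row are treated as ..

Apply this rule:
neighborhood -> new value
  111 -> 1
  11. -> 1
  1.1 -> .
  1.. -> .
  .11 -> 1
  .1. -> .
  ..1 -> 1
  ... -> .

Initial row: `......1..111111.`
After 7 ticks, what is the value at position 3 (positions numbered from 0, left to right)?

1

.....1..1111111.
....1..11111111.
...1..111111111.
..1..1111111111.
.1..11111111111.
1..111111111111.
..1111111111111.
position 3 holds 1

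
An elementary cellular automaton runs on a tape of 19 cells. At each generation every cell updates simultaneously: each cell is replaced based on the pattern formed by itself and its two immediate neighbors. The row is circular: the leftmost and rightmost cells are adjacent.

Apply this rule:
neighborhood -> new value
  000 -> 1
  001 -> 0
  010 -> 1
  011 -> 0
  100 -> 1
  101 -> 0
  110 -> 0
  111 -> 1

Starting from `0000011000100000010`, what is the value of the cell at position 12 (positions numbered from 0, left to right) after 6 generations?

1

1111000110111111011
1110110000011110001
1100001111001101100
0011100110100000010
1001010000111111011
0101011110011110001
position 12 holds 1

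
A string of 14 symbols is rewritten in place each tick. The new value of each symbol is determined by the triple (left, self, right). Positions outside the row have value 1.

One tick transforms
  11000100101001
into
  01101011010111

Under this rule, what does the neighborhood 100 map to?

1

At position 2 the neighborhood is 100; the next row has 1 there.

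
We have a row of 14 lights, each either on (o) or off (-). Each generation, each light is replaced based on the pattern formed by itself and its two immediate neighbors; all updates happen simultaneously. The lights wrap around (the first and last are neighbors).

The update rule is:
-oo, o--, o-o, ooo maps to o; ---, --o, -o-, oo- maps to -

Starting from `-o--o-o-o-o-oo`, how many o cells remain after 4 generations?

o-o--o-o-o-oo-
-o-o--o-o-oo-o
o-o-o--o-oo-o-
-o-o-o--oo-o-o
count of o: 7

7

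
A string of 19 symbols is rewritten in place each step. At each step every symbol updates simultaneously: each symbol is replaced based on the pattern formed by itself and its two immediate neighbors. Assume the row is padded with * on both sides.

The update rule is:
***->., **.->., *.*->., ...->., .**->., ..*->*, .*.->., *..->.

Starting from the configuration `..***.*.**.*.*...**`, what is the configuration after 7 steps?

.*..............*..
...............*..*
..............*..*.
.............*..*..
............*..*..*
...........*..*..*.
..........*..*..*..

..........*..*..*..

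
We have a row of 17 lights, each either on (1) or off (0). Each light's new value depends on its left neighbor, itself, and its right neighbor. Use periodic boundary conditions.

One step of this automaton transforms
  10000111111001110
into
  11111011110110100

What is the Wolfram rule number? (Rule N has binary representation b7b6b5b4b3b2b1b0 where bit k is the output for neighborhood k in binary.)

151

position 6: 111 → 1  (bit 7 = 1)
position 10: 110 → 0  (bit 6 = 0)
position 16: 101 → 0  (bit 5 = 0)
position 1: 100 → 1  (bit 4 = 1)
position 5: 011 → 0  (bit 3 = 0)
position 0: 010 → 1  (bit 2 = 1)
position 4: 001 → 1  (bit 1 = 1)
position 2: 000 → 1  (bit 0 = 1)
bits b7..b0 = 10010111 = 151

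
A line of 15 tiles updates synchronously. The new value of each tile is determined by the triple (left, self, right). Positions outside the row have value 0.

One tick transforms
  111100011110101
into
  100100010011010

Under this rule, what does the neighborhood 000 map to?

0

At position 5 the neighborhood is 000; the next row has 0 there.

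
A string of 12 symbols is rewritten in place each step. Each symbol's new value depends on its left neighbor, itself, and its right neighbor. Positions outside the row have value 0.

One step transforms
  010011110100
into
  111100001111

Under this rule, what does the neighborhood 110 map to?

0

At position 7 the neighborhood is 110; the next row has 0 there.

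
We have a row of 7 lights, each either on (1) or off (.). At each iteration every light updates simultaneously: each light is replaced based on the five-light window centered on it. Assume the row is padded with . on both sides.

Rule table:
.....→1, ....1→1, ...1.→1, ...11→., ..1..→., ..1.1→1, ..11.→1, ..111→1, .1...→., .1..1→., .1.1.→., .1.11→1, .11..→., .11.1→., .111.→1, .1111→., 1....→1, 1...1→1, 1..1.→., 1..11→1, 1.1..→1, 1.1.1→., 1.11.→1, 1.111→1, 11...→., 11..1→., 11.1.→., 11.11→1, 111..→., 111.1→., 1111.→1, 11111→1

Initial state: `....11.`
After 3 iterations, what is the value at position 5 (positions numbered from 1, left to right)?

111.1..
11..1.1
1...1.1
position 5 holds 1

1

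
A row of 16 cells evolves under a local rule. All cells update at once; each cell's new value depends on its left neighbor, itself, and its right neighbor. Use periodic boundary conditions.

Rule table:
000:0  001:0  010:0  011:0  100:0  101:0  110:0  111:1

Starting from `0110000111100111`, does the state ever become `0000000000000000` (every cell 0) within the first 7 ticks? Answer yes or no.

0000000011000010
0000000000000000
all cells are 0 at tick 2

yes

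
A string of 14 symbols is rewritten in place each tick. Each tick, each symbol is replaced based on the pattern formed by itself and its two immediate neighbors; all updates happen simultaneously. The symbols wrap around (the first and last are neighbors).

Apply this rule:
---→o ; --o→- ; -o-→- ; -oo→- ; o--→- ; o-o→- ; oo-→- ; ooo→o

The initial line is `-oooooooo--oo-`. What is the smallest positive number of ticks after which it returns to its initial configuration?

--oooooo------
o--oooo--ooooo
----oo----oooo
-oo----oo--oo-
----oo--------
ooo----ooooooo
oo--oo--oooooo
o--------ooooo
--oooooo--oooo
---oooo----oo-
oo--oo--oo----
-----------oo-
oooooooooo----
-oooooooo--oo-

14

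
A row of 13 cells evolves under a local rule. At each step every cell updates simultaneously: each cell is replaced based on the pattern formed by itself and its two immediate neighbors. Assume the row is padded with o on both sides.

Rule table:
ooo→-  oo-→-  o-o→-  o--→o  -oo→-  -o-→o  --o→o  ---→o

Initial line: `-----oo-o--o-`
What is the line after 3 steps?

ooooo---ooooo

ooooo---oooo-
-----ooo-----
ooooo---ooooo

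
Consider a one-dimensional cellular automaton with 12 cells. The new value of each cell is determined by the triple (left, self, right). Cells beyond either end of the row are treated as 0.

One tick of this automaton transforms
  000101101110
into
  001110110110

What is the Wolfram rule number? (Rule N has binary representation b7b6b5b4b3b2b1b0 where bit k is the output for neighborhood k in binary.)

position 9: 111 → 1  (bit 7 = 1)
position 6: 110 → 1  (bit 6 = 1)
position 4: 101 → 1  (bit 5 = 1)
position 11: 100 → 0  (bit 4 = 0)
position 5: 011 → 0  (bit 3 = 0)
position 3: 010 → 1  (bit 2 = 1)
position 2: 001 → 1  (bit 1 = 1)
position 0: 000 → 0  (bit 0 = 0)
bits b7..b0 = 11100110 = 230

230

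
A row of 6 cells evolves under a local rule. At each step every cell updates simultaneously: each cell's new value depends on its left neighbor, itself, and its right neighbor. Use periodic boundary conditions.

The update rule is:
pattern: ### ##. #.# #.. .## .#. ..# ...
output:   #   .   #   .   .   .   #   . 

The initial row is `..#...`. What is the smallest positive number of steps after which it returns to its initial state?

.#....
#.....
.....#
....#.
...#..
..#...

6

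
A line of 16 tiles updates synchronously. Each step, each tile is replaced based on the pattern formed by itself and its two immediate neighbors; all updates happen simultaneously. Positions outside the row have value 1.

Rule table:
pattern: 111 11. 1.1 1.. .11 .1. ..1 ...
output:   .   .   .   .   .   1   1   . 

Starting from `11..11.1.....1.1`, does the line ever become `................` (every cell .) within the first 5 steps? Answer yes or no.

...1...1....11..
..11..11...1...1
.1...1....11..1.
.1..11...1...11.
.1.1....11..1...
step 5 is .1.1....11..1..., still not uniform .

no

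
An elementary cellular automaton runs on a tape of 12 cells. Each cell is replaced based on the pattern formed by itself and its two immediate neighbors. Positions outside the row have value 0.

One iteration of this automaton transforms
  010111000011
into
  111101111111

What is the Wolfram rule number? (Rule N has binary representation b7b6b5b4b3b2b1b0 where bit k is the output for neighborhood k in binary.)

127

position 4: 111 → 0  (bit 7 = 0)
position 5: 110 → 1  (bit 6 = 1)
position 2: 101 → 1  (bit 5 = 1)
position 6: 100 → 1  (bit 4 = 1)
position 3: 011 → 1  (bit 3 = 1)
position 1: 010 → 1  (bit 2 = 1)
position 0: 001 → 1  (bit 1 = 1)
position 7: 000 → 1  (bit 0 = 1)
bits b7..b0 = 01111111 = 127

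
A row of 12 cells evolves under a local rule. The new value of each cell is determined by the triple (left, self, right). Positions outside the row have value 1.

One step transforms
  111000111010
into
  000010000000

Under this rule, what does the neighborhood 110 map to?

0

At position 2 the neighborhood is 110; the next row has 0 there.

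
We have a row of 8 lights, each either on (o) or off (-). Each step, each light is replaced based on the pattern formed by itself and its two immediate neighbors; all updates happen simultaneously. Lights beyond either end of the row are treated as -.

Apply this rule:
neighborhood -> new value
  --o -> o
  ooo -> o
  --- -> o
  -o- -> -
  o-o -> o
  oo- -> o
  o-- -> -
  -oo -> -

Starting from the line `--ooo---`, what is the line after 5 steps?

oo-oo-oo
-oo-oo-o
o-oo-oo-
-o-oo-o-
o-o-oo--

o-o-oo--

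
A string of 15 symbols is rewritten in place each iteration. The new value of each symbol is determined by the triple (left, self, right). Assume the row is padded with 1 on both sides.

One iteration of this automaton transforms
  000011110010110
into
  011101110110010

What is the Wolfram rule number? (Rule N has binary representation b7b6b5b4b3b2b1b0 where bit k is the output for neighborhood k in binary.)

position 5: 111 → 1  (bit 7 = 1)
position 7: 110 → 1  (bit 6 = 1)
position 11: 101 → 0  (bit 5 = 0)
position 0: 100 → 0  (bit 4 = 0)
position 4: 011 → 0  (bit 3 = 0)
position 10: 010 → 1  (bit 2 = 1)
position 3: 001 → 1  (bit 1 = 1)
position 1: 000 → 1  (bit 0 = 1)
bits b7..b0 = 11000111 = 199

199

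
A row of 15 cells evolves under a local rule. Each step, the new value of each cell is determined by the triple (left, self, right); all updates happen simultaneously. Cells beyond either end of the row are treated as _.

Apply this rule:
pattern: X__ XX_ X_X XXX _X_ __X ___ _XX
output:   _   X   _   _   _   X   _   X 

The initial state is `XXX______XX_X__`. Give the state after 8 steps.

step 1: X_X_____XXX____
step 2: _______XX_X____
step 3: ______XXX______
step 4: _____XX_X______
step 5: ____XXX________
step 6: ___XX_X________
step 7: __XXX__________
step 8: _XX_X__________

_XX_X__________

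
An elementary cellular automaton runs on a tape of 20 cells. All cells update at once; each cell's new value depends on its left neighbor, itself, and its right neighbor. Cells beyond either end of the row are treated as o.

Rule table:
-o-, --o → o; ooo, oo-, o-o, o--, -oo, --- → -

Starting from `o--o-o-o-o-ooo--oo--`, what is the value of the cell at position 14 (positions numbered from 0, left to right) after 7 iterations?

--oo-o-o-o-----o---o
-o---o-o-o----oo--o-
-o--oo-o-o---o---oo-
-o-o---o-o--oo--o---
-o-o--oo-o-o---oo--o
-o-o-o---o-o--o---o-
-o-o-o--oo-o-oo--oo-
position 14 holds o

o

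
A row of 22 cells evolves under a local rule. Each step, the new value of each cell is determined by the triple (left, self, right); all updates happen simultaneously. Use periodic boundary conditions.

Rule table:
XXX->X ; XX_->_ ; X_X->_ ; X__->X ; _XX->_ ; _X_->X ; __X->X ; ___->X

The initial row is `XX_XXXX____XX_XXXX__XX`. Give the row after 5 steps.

X___XX_XXXX____XX_XX_X
_XXX____XX_XXXX_______
X_X_XXXX____XX_XXXXXXX
__X__XX_XXXX____XXXXXX
XXXXX____XX_XXXX_XXXX_

XXXXX____XX_XXXX_XXXX_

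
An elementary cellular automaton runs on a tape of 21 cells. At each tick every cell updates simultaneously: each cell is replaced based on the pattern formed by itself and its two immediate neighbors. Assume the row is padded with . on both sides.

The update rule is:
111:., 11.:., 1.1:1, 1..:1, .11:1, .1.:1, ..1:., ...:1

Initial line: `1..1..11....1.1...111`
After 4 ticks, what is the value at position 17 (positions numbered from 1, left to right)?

11.11.1.111.11111.1..
1.11.1111..11....1111
111.11...1.1.111.1...
1..11.11.11111..11111
position 17 holds 1

1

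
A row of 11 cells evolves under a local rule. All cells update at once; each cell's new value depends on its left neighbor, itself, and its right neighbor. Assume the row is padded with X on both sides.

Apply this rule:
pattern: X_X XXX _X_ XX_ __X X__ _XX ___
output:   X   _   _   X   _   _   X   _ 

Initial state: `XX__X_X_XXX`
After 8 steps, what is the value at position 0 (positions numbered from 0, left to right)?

X

_X___X_XX__
X_____XXX__
X_____X_X__
X______X___
X__________
X__________  (fixed point — unchanged through step 8)
position 0 holds X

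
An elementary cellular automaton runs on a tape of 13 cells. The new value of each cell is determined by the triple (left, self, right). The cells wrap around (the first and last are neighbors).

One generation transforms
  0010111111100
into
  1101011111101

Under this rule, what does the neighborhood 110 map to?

At position 10 the neighborhood is 110; the next row has 1 there.

1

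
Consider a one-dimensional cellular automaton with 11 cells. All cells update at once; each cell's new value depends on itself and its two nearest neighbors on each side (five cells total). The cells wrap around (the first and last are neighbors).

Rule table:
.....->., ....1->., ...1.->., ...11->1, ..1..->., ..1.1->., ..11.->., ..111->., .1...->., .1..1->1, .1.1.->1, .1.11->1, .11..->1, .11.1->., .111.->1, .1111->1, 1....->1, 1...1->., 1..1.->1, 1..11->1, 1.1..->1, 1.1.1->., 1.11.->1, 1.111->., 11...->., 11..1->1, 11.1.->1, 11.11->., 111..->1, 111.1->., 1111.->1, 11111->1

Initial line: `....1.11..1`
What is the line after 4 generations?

1.1...1.111

generation 1: .1...11111.
generation 2: 1...1.11111
generation 3: 1....1.1111
generation 4: 1.1...1.111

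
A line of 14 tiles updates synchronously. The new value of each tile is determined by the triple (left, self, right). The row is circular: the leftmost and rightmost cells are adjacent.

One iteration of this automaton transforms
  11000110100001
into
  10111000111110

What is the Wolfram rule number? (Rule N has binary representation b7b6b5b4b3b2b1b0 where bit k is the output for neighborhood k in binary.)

151

position 0: 111 → 1  (bit 7 = 1)
position 1: 110 → 0  (bit 6 = 0)
position 7: 101 → 0  (bit 5 = 0)
position 2: 100 → 1  (bit 4 = 1)
position 5: 011 → 0  (bit 3 = 0)
position 8: 010 → 1  (bit 2 = 1)
position 4: 001 → 1  (bit 1 = 1)
position 3: 000 → 1  (bit 0 = 1)
bits b7..b0 = 10010111 = 151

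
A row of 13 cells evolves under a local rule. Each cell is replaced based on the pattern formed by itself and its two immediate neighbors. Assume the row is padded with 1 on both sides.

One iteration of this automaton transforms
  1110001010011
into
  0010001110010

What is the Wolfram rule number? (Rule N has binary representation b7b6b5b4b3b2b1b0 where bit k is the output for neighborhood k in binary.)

position 0: 111 → 0  (bit 7 = 0)
position 2: 110 → 1  (bit 6 = 1)
position 7: 101 → 1  (bit 5 = 1)
position 3: 100 → 0  (bit 4 = 0)
position 11: 011 → 1  (bit 3 = 1)
position 6: 010 → 1  (bit 2 = 1)
position 5: 001 → 0  (bit 1 = 0)
position 4: 000 → 0  (bit 0 = 0)
bits b7..b0 = 01101100 = 108

108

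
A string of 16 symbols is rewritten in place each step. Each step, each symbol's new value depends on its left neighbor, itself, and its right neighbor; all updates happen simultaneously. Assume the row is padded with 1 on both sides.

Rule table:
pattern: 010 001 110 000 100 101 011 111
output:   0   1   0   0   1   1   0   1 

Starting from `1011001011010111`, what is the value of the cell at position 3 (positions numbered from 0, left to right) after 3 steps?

0

step 1: 0100110100101011
step 2: 1011001011010101
step 3: 0100110100101010
position 3 holds 0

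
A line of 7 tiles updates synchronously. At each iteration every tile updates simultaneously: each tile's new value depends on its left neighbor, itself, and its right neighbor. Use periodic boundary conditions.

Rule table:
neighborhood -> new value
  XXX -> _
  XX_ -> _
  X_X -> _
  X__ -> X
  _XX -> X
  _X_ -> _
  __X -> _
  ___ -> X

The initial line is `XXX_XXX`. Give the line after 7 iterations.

___XXX_

____X__
XXX__XX
___X_X_
XX____X
__XXX_X
X_X____
___XXX_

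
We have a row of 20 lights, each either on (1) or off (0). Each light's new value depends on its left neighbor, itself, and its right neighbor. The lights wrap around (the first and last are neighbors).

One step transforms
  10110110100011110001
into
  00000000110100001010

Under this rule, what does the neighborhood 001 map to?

1

At position 11 the neighborhood is 001; the next row has 1 there.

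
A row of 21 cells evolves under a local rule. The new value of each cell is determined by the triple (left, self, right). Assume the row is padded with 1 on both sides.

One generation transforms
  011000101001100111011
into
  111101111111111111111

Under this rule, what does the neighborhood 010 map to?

1

At position 6 the neighborhood is 010; the next row has 1 there.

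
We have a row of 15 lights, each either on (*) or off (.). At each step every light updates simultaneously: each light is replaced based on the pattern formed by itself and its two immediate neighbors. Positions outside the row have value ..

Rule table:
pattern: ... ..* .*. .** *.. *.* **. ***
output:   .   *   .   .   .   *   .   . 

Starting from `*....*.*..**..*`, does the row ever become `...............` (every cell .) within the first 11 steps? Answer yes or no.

....*.*..*...*.
...*.*..*...*..
..*.*..*...*...
.*.*..*...*....
*.*..*...*.....
.*..*...*......
*..*...*.......
..*...*........
.*...*.........
*...*..........
...*...........
step 11 is ...*..........., still not uniform .

no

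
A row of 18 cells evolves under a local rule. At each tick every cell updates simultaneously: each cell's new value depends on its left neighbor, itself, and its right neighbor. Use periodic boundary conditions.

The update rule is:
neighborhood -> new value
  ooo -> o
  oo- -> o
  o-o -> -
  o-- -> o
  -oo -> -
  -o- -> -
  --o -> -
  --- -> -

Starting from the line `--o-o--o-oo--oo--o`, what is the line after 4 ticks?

o----o----oo--oo--
-o----o----oo--oo-
--o----o----oo--oo
o--o----o----oo--o

o--o----o----oo--o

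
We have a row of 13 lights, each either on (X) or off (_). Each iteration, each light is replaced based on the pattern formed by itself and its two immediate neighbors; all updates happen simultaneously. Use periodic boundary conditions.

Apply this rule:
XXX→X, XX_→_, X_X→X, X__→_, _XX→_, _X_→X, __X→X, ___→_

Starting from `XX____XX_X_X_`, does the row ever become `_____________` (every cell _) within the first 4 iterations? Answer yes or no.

no

_____X__XXXXX
____XX_X_XXX_
___X__XXX_X__
__XX_X_X_XX__
iteration 4 is __XX_X_X_XX__, still not uniform _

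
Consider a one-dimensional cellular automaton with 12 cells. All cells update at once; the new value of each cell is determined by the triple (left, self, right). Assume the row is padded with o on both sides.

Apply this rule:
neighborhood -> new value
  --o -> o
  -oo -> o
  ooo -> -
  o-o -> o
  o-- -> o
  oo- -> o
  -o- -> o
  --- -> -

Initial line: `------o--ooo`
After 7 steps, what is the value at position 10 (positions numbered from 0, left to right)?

o

o----ooooo--
oo--oo---ooo
-oooooo-oo--
oo----oooooo
-oo--oo-----
oooooooo---o
-------oo-oo
position 10 holds o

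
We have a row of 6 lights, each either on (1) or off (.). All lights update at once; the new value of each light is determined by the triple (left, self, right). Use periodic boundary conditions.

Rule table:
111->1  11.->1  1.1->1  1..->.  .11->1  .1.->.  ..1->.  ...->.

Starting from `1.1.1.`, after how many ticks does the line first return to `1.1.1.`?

.1.1.1
1.1.1.

2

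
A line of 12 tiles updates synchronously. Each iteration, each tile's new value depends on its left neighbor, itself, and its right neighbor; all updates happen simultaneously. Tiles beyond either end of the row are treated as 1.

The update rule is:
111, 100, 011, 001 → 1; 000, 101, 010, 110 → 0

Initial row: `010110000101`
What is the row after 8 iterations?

110111111111

000101001001
101000110111
000101100111
101001011111
000110011111
101101111111
001001111111
110111111111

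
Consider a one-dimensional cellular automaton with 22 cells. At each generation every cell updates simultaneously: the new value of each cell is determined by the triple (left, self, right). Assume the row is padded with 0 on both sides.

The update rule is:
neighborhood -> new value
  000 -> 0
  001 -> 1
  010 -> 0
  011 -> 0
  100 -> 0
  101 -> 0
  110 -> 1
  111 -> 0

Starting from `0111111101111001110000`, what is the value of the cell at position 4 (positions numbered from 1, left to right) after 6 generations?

0

generation 1: 1000000100001010010000
generation 2: 0000001000010000100000
generation 3: 0000010000100001000000
generation 4: 0000100001000010000000
generation 5: 0001000010000100000000
generation 6: 0010000100001000000000
position 4 holds 0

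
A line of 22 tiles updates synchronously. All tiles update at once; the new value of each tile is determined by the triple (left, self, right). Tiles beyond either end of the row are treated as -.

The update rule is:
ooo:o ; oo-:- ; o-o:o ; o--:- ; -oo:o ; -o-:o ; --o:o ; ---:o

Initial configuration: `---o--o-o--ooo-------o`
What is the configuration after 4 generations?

generation 1: oooo-oooo-ooo--ooooooo
generation 2: ooo-oooo-ooo--ooooooo-
generation 3: oo-oooo-ooo--ooooooo--
generation 4: o-oooo-ooo--ooooooo--o

o-oooo-ooo--ooooooo--o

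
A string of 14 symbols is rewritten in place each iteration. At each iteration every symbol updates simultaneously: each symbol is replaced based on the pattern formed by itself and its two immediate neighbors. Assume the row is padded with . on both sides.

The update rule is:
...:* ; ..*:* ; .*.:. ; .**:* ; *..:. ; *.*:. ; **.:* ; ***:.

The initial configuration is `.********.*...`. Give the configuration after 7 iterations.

**...*......**

**......*...**
**.*****..****
**.*...*.**..*
**...**..**.*.
**.****.***...
**.*..*.*.*.**
**...*......**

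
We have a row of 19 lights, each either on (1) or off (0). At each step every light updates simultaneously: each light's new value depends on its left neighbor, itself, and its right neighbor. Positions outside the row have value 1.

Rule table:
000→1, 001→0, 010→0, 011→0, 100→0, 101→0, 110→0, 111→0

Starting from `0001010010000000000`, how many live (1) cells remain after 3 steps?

9

0100000000111111110
0001111110000000000
0100000000111111110
count of 1: 9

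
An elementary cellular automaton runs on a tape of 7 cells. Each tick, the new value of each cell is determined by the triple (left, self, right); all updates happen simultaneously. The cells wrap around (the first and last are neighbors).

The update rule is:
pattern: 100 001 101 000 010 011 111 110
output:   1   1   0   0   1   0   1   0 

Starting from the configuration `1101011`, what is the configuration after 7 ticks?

1001001
0111110
1011101
0001000
0011100
0101010
1101011

1101011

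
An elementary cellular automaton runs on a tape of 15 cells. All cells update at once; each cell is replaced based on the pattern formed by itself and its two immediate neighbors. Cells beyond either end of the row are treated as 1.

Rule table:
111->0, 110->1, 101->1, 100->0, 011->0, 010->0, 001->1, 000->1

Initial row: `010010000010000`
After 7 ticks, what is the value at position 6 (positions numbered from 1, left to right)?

100100111100111
101001000101000
110010011010011
010100101100100
101001010101001
110010101010010
010101010100101
position 6 holds 1

1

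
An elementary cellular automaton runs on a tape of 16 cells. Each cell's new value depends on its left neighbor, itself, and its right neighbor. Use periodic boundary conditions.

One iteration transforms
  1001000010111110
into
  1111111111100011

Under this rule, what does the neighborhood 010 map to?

1

At position 0 the neighborhood is 010; the next row has 1 there.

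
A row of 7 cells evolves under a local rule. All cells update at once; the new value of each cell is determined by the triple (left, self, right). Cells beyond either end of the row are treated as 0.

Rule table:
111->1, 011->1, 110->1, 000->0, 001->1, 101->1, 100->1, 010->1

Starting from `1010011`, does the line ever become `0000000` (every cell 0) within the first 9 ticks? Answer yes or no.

1111111
1111111  (fixed point — unchanged through tick 9)
tick 9 is 1111111, still not uniform 0

no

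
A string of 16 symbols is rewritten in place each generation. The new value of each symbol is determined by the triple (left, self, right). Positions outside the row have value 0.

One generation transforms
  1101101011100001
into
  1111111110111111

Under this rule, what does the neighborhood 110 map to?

At position 1 the neighborhood is 110; the next row has 1 there.

1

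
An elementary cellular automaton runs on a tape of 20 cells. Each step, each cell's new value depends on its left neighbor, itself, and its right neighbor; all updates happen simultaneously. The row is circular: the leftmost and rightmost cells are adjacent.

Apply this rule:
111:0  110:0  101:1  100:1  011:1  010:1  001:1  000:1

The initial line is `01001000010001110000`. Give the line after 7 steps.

11111111111111111001

step 1: 11111111111111001111
step 2: 00000000000000111000
step 3: 11111111111111100111
step 4: 00000000000000011100
step 5: 11111111111111110011
step 6: 00000000000000001110
step 7: 11111111111111111001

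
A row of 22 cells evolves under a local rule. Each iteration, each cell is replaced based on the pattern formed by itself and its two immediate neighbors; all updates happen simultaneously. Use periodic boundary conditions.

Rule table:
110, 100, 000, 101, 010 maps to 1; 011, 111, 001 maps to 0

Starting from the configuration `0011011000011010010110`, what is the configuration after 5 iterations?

1001110011110011001101

1001101111001111011011
1100110001100001101100
0110011100111100110110
0011000110000110011011
1001110011110011001101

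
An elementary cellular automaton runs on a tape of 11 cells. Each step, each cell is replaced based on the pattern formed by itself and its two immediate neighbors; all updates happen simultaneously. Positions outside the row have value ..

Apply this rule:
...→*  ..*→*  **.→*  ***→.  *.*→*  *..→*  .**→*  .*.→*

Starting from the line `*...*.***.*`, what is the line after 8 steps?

step 1: *******.***
step 2: *.....***.*
step 3: *******.***  (repeats step 1; period 2)
step 8: *.....***.*

*.....***.*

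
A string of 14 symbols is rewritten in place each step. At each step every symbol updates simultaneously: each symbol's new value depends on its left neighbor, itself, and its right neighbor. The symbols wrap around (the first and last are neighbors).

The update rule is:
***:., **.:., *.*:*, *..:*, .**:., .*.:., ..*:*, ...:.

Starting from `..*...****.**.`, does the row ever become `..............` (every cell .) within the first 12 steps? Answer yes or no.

.*.*.*....*..*
*.*.*.*..*.**.
.*.*.*.**.*..*
*.*.*.*..*.**.  (repeats step 2; period 2)
step 12: *.*.*.*..*.**.
step 12 is *.*.*.*..*.**., still not uniform .

no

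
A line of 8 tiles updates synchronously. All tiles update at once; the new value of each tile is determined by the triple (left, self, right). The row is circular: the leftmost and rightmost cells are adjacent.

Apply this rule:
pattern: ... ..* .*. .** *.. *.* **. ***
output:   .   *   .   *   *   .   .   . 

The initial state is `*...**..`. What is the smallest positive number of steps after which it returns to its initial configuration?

step 1: .*.**.**
step 2: ...*..*.
step 3: ..*.**.*
step 4: **..*...
step 5: *.**.*.*
step 6: ..*....*
step 7: **.*..*.
step 8: *...**..

8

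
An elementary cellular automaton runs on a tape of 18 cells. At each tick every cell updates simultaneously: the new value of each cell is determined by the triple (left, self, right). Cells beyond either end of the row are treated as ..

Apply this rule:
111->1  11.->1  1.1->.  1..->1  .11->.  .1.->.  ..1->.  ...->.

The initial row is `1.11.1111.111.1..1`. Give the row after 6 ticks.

...1..111..11..1..
....1..111..11..1.
.....1..111..11..1
......1..111..11..
.......1..111..11.
........1..111..11

........1..111..11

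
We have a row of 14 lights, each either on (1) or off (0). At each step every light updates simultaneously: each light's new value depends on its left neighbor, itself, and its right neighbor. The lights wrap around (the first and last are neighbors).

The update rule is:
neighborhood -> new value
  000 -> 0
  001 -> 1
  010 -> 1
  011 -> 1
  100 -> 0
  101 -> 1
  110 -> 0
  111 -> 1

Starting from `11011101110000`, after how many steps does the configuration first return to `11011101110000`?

step 1: 10111011100001
step 2: 01110111000011
step 3: 11101110000110
step 4: 11011100001101
step 5: 10111000011011
step 6: 01110000110111
step 7: 11100001101110
step 8: 11000011011101
step 9: 10000110111011
step 10: 00001101110111
step 11: 00011011101110
step 12: 00110111011100
step 13: 01101110111000
step 14: 11011101110000

14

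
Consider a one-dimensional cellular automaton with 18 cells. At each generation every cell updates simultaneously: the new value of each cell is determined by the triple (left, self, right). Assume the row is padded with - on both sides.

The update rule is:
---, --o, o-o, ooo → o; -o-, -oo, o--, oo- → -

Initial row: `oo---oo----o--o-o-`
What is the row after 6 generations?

oo--o---o-o--o--o-

---oo---ooo--o-o--
ooo---oo-o--o-o--o
-o--oo--o--o-o--o-
o--o---o--o-o--o--
--o--oo--o-o--o--o
oo--o---o-o--o--o-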